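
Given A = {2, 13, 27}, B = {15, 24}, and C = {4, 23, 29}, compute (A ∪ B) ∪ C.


A ∪ B = {2, 13, 15, 24, 27}
(A ∪ B) ∪ C = {2, 4, 13, 15, 23, 24, 27, 29}

A ∪ B ∪ C = {2, 4, 13, 15, 23, 24, 27, 29}


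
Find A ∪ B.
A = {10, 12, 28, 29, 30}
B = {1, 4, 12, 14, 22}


A ∪ B = all elements in A or B (or both)
A = {10, 12, 28, 29, 30}
B = {1, 4, 12, 14, 22}
A ∪ B = {1, 4, 10, 12, 14, 22, 28, 29, 30}

A ∪ B = {1, 4, 10, 12, 14, 22, 28, 29, 30}


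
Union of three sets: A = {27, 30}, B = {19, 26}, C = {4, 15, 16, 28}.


A ∪ B = {19, 26, 27, 30}
(A ∪ B) ∪ C = {4, 15, 16, 19, 26, 27, 28, 30}

A ∪ B ∪ C = {4, 15, 16, 19, 26, 27, 28, 30}


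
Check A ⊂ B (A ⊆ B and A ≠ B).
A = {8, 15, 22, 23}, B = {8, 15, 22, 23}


A ⊂ B requires: A ⊆ B AND A ≠ B.
A ⊆ B? Yes
A = B? Yes
A = B, so A is not a PROPER subset.

No, A is not a proper subset of B


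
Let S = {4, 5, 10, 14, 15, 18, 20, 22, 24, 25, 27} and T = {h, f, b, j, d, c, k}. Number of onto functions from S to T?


n = |S| = 11, k = |T| = 7. Surjections via inclusion-exclusion:
S(n,k) = Σ(-1)^i × C(k,i) × (k-i)^n, i=0 to k
i=0: (-1)^0×C(7,0)×7^11 = 1977326743
i=1: (-1)^1×C(7,1)×6^11 = -2539579392
i=2: (-1)^2×C(7,2)×5^11 = 1025390625
i=3: (-1)^3×C(7,3)×4^11 = -146800640
i=4: (-1)^4×C(7,4)×3^11 = 6200145
i=5: (-1)^5×C(7,5)×2^11 = -43008
i=6: (-1)^6×C(7,6)×1^11 = 7
i=7: (-1)^7×C(7,7)×0^11 = 0
Total = 322494480

Number of surjections = 322494480


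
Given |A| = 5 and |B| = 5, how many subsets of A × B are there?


A relation from A to B is any subset of A × B.
|A × B| = 5 × 5 = 25
# relations = 2^|A × B| = 2^25 = 33554432

Number of relations = 33554432


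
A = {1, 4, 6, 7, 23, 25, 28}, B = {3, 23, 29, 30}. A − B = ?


A \ B = elements in A but not in B
A = {1, 4, 6, 7, 23, 25, 28}
B = {3, 23, 29, 30}
Remove from A any elements in B
A \ B = {1, 4, 6, 7, 25, 28}

A \ B = {1, 4, 6, 7, 25, 28}


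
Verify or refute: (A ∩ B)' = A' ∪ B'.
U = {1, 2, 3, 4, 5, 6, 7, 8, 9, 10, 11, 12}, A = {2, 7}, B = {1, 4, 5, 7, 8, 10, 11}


LHS: A ∩ B = {7}
(A ∩ B)' = U \ (A ∩ B) = {1, 2, 3, 4, 5, 6, 8, 9, 10, 11, 12}
A' = {1, 3, 4, 5, 6, 8, 9, 10, 11, 12}, B' = {2, 3, 6, 9, 12}
Claimed RHS: A' ∪ B' = {1, 2, 3, 4, 5, 6, 8, 9, 10, 11, 12}
Identity is VALID: LHS = RHS = {1, 2, 3, 4, 5, 6, 8, 9, 10, 11, 12} ✓

Identity is valid. (A ∩ B)' = A' ∪ B' = {1, 2, 3, 4, 5, 6, 8, 9, 10, 11, 12}


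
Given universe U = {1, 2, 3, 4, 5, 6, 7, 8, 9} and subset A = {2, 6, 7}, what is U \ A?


Aᶜ = U \ A = elements in U but not in A
U = {1, 2, 3, 4, 5, 6, 7, 8, 9}
A = {2, 6, 7}
Aᶜ = {1, 3, 4, 5, 8, 9}

Aᶜ = {1, 3, 4, 5, 8, 9}


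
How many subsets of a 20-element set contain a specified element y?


Subsets of A containing y correspond to subsets of A \ {y}, which has 19 elements.
Count = 2^(n-1) = 2^19
= 524288

Number of subsets containing y = 524288


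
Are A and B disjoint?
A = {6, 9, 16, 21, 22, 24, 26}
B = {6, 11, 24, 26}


Disjoint means A ∩ B = ∅.
A ∩ B = {6, 24, 26}
A ∩ B ≠ ∅, so A and B are NOT disjoint.

No, A and B are not disjoint (A ∩ B = {6, 24, 26})


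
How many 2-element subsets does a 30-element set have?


C(n,k) = n! / (k!(n-k)!)
C(30,2) = 30! / (2!28!)
= 435

C(30,2) = 435


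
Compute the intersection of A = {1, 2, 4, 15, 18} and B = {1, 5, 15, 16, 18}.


A ∩ B = elements in both A and B
A = {1, 2, 4, 15, 18}
B = {1, 5, 15, 16, 18}
A ∩ B = {1, 15, 18}

A ∩ B = {1, 15, 18}


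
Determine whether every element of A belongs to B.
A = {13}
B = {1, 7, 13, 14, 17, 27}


A ⊆ B means every element of A is in B.
All elements of A are in B.
So A ⊆ B.

Yes, A ⊆ B


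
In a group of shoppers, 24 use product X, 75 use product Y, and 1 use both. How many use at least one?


|A ∪ B| = |A| + |B| - |A ∩ B|
= 24 + 75 - 1
= 98

|A ∪ B| = 98


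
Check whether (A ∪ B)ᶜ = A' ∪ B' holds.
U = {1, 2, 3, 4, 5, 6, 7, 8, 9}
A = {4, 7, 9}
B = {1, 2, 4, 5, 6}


LHS: A ∪ B = {1, 2, 4, 5, 6, 7, 9}
(A ∪ B)' = U \ (A ∪ B) = {3, 8}
A' = {1, 2, 3, 5, 6, 8}, B' = {3, 7, 8, 9}
Claimed RHS: A' ∪ B' = {1, 2, 3, 5, 6, 7, 8, 9}
Identity is INVALID: LHS = {3, 8} but the RHS claimed here equals {1, 2, 3, 5, 6, 7, 8, 9}. The correct form is (A ∪ B)' = A' ∩ B'.

Identity is invalid: (A ∪ B)' = {3, 8} but A' ∪ B' = {1, 2, 3, 5, 6, 7, 8, 9}. The correct De Morgan law is (A ∪ B)' = A' ∩ B'.


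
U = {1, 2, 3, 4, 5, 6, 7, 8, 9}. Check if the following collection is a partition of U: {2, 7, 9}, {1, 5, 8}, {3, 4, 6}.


A partition requires: (1) non-empty parts, (2) pairwise disjoint, (3) union = U
Parts: {2, 7, 9}, {1, 5, 8}, {3, 4, 6}
Union of parts: {1, 2, 3, 4, 5, 6, 7, 8, 9}
U = {1, 2, 3, 4, 5, 6, 7, 8, 9}
All non-empty? True
Pairwise disjoint? True
Covers U? True

Yes, valid partition


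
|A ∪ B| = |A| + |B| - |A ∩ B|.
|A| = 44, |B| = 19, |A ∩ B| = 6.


|A ∪ B| = |A| + |B| - |A ∩ B|
= 44 + 19 - 6
= 57

|A ∪ B| = 57


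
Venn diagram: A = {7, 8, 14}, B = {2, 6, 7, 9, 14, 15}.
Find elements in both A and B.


A = {7, 8, 14}
B = {2, 6, 7, 9, 14, 15}
Region: in both A and B
Elements: {7, 14}

Elements in both A and B: {7, 14}


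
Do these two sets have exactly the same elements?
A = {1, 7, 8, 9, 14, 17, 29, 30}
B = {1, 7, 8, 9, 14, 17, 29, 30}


Two sets are equal iff they have exactly the same elements.
A = {1, 7, 8, 9, 14, 17, 29, 30}
B = {1, 7, 8, 9, 14, 17, 29, 30}
Same elements → A = B

Yes, A = B


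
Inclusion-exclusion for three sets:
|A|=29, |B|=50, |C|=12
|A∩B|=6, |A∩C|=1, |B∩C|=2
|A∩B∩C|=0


|A∪B∪C| = |A|+|B|+|C| - |A∩B|-|A∩C|-|B∩C| + |A∩B∩C|
= 29+50+12 - 6-1-2 + 0
= 91 - 9 + 0
= 82

|A ∪ B ∪ C| = 82


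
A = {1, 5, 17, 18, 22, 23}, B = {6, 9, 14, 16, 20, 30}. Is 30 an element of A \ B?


A = {1, 5, 17, 18, 22, 23}, B = {6, 9, 14, 16, 20, 30}
A \ B = elements in A but not in B
A \ B = {1, 5, 17, 18, 22, 23}
Checking if 30 ∈ A \ B
30 is not in A \ B → False

30 ∉ A \ B


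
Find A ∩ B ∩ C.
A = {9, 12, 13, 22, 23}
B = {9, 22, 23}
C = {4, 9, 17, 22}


A ∩ B = {9, 22, 23}
(A ∩ B) ∩ C = {9, 22}

A ∩ B ∩ C = {9, 22}


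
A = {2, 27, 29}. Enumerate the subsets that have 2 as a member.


A subset of A contains 2 iff the remaining 2 elements form any subset of A \ {2}.
Count: 2^(n-1) = 2^2 = 4
Subsets containing 2: {2}, {2, 27}, {2, 29}, {2, 27, 29}

Subsets containing 2 (4 total): {2}, {2, 27}, {2, 29}, {2, 27, 29}


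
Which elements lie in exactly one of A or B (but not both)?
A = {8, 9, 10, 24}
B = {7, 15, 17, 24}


A △ B = (A \ B) ∪ (B \ A) = elements in exactly one of A or B
A \ B = {8, 9, 10}
B \ A = {7, 15, 17}
A △ B = {7, 8, 9, 10, 15, 17}

A △ B = {7, 8, 9, 10, 15, 17}


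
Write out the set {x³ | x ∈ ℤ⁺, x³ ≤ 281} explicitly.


Checking each candidate:
Condition: positive perfect cubes ≤ 281
Result = {1, 8, 27, 64, 125, 216}

{1, 8, 27, 64, 125, 216}


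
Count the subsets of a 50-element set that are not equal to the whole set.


Total subsets = 2^n = 2^50 = 1125899906842624
Proper subsets exclude the set itself: 2^n - 1
= 1125899906842624 - 1
= 1125899906842623

Number of proper subsets = 1125899906842623


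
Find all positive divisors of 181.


Checking each candidate:
Condition: positive divisors of 181
Result = {1, 181}

{1, 181}


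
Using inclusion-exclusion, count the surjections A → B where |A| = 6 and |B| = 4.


n = |A| = 6, k = |B| = 4. Surjections via inclusion-exclusion:
S(n,k) = Σ(-1)^i × C(k,i) × (k-i)^n, i=0 to k
i=0: (-1)^0×C(4,0)×4^6 = 4096
i=1: (-1)^1×C(4,1)×3^6 = -2916
i=2: (-1)^2×C(4,2)×2^6 = 384
i=3: (-1)^3×C(4,3)×1^6 = -4
i=4: (-1)^4×C(4,4)×0^6 = 0
Total = 1560

Number of surjections = 1560


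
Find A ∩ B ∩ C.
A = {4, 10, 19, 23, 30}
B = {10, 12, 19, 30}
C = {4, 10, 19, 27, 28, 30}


A ∩ B = {10, 19, 30}
(A ∩ B) ∩ C = {10, 19, 30}

A ∩ B ∩ C = {10, 19, 30}


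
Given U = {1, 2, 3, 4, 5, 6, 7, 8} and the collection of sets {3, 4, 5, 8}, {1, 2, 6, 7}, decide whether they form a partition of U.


A partition requires: (1) non-empty parts, (2) pairwise disjoint, (3) union = U
Parts: {3, 4, 5, 8}, {1, 2, 6, 7}
Union of parts: {1, 2, 3, 4, 5, 6, 7, 8}
U = {1, 2, 3, 4, 5, 6, 7, 8}
All non-empty? True
Pairwise disjoint? True
Covers U? True

Yes, valid partition


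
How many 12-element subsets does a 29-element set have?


C(n,k) = n! / (k!(n-k)!)
C(29,12) = 29! / (12!17!)
= 51895935

C(29,12) = 51895935


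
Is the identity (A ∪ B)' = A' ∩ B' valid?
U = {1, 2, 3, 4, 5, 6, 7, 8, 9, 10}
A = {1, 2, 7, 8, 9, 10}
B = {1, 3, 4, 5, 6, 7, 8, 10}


LHS: A ∪ B = {1, 2, 3, 4, 5, 6, 7, 8, 9, 10}
(A ∪ B)' = U \ (A ∪ B) = ∅
A' = {3, 4, 5, 6}, B' = {2, 9}
Claimed RHS: A' ∩ B' = ∅
Identity is VALID: LHS = RHS = ∅ ✓

Identity is valid. (A ∪ B)' = A' ∩ B' = ∅


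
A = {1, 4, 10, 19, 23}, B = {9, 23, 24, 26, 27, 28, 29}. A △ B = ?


A △ B = (A \ B) ∪ (B \ A) = elements in exactly one of A or B
A \ B = {1, 4, 10, 19}
B \ A = {9, 24, 26, 27, 28, 29}
A △ B = {1, 4, 9, 10, 19, 24, 26, 27, 28, 29}

A △ B = {1, 4, 9, 10, 19, 24, 26, 27, 28, 29}


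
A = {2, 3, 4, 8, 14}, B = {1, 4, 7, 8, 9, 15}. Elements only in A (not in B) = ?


A = {2, 3, 4, 8, 14}
B = {1, 4, 7, 8, 9, 15}
Region: only in A (not in B)
Elements: {2, 3, 14}

Elements only in A (not in B): {2, 3, 14}


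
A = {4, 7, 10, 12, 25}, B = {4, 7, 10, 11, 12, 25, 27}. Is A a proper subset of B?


A ⊂ B requires: A ⊆ B AND A ≠ B.
A ⊆ B? Yes
A = B? No
A ⊂ B: Yes (A is a proper subset of B)

Yes, A ⊂ B


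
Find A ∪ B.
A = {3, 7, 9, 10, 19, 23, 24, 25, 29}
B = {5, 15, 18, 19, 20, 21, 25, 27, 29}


A ∪ B = all elements in A or B (or both)
A = {3, 7, 9, 10, 19, 23, 24, 25, 29}
B = {5, 15, 18, 19, 20, 21, 25, 27, 29}
A ∪ B = {3, 5, 7, 9, 10, 15, 18, 19, 20, 21, 23, 24, 25, 27, 29}

A ∪ B = {3, 5, 7, 9, 10, 15, 18, 19, 20, 21, 23, 24, 25, 27, 29}


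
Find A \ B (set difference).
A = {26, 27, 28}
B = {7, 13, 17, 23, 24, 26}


A \ B = elements in A but not in B
A = {26, 27, 28}
B = {7, 13, 17, 23, 24, 26}
Remove from A any elements in B
A \ B = {27, 28}

A \ B = {27, 28}


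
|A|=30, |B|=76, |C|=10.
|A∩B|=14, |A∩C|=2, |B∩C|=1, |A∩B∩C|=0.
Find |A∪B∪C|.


|A∪B∪C| = |A|+|B|+|C| - |A∩B|-|A∩C|-|B∩C| + |A∩B∩C|
= 30+76+10 - 14-2-1 + 0
= 116 - 17 + 0
= 99

|A ∪ B ∪ C| = 99


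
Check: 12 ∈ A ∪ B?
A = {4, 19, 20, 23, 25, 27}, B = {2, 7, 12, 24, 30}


A = {4, 19, 20, 23, 25, 27}, B = {2, 7, 12, 24, 30}
A ∪ B = all elements in A or B
A ∪ B = {2, 4, 7, 12, 19, 20, 23, 24, 25, 27, 30}
Checking if 12 ∈ A ∪ B
12 is in A ∪ B → True

12 ∈ A ∪ B


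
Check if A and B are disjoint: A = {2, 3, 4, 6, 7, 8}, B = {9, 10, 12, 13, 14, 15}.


Disjoint means A ∩ B = ∅.
A ∩ B = ∅
A ∩ B = ∅, so A and B are disjoint.

Yes, A and B are disjoint


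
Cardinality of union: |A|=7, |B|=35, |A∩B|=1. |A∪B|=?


|A ∪ B| = |A| + |B| - |A ∩ B|
= 7 + 35 - 1
= 41

|A ∪ B| = 41


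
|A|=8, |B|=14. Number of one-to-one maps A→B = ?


An injection sends each of |A| = 8 inputs to a distinct output in B.
# injections = |B|·(|B|-1)·…·(|B|-|A|+1) = 14! / (14 - 8)!
= 14 × 13 × 12 × 11 × 10 × 9 × 8 × 7
= 121080960

Number of injections = 121080960


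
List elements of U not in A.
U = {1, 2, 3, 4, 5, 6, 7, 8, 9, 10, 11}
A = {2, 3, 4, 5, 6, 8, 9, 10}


Aᶜ = U \ A = elements in U but not in A
U = {1, 2, 3, 4, 5, 6, 7, 8, 9, 10, 11}
A = {2, 3, 4, 5, 6, 8, 9, 10}
Aᶜ = {1, 7, 11}

Aᶜ = {1, 7, 11}


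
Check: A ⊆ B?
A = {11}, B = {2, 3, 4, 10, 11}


A ⊆ B means every element of A is in B.
All elements of A are in B.
So A ⊆ B.

Yes, A ⊆ B


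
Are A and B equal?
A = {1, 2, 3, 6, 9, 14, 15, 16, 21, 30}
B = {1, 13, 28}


Two sets are equal iff they have exactly the same elements.
A = {1, 2, 3, 6, 9, 14, 15, 16, 21, 30}
B = {1, 13, 28}
Differences: {2, 3, 6, 9, 13, 14, 15, 16, 21, 28, 30}
A ≠ B

No, A ≠ B


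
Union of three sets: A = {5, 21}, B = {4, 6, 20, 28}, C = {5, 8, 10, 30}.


A ∪ B = {4, 5, 6, 20, 21, 28}
(A ∪ B) ∪ C = {4, 5, 6, 8, 10, 20, 21, 28, 30}

A ∪ B ∪ C = {4, 5, 6, 8, 10, 20, 21, 28, 30}


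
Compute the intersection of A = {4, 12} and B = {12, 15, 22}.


A ∩ B = elements in both A and B
A = {4, 12}
B = {12, 15, 22}
A ∩ B = {12}

A ∩ B = {12}


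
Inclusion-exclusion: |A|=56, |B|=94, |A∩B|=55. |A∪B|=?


|A ∪ B| = |A| + |B| - |A ∩ B|
= 56 + 94 - 55
= 95

|A ∪ B| = 95


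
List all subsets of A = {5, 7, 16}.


|A| = 3, so |P(A)| = 2^3 = 8
Enumerate subsets by cardinality (0 to 3):
∅, {5}, {7}, {16}, {5, 7}, {5, 16}, {7, 16}, {5, 7, 16}

P(A) has 8 subsets: ∅, {5}, {7}, {16}, {5, 7}, {5, 16}, {7, 16}, {5, 7, 16}


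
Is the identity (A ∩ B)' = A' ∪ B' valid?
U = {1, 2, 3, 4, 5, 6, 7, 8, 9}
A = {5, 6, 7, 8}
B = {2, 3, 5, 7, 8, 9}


LHS: A ∩ B = {5, 7, 8}
(A ∩ B)' = U \ (A ∩ B) = {1, 2, 3, 4, 6, 9}
A' = {1, 2, 3, 4, 9}, B' = {1, 4, 6}
Claimed RHS: A' ∪ B' = {1, 2, 3, 4, 6, 9}
Identity is VALID: LHS = RHS = {1, 2, 3, 4, 6, 9} ✓

Identity is valid. (A ∩ B)' = A' ∪ B' = {1, 2, 3, 4, 6, 9}


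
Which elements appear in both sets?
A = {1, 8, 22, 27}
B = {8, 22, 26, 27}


A ∩ B = elements in both A and B
A = {1, 8, 22, 27}
B = {8, 22, 26, 27}
A ∩ B = {8, 22, 27}

A ∩ B = {8, 22, 27}


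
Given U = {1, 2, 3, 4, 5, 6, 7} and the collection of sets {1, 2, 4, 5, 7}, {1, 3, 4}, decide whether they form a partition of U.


A partition requires: (1) non-empty parts, (2) pairwise disjoint, (3) union = U
Parts: {1, 2, 4, 5, 7}, {1, 3, 4}
Union of parts: {1, 2, 3, 4, 5, 7}
U = {1, 2, 3, 4, 5, 6, 7}
All non-empty? True
Pairwise disjoint? False
Covers U? False

No, not a valid partition


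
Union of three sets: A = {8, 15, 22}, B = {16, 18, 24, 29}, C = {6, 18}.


A ∪ B = {8, 15, 16, 18, 22, 24, 29}
(A ∪ B) ∪ C = {6, 8, 15, 16, 18, 22, 24, 29}

A ∪ B ∪ C = {6, 8, 15, 16, 18, 22, 24, 29}


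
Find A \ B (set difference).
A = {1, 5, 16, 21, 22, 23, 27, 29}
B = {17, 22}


A \ B = elements in A but not in B
A = {1, 5, 16, 21, 22, 23, 27, 29}
B = {17, 22}
Remove from A any elements in B
A \ B = {1, 5, 16, 21, 23, 27, 29}

A \ B = {1, 5, 16, 21, 23, 27, 29}


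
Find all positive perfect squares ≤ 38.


Checking each candidate:
Condition: positive perfect squares ≤ 38
Result = {1, 4, 9, 16, 25, 36}

{1, 4, 9, 16, 25, 36}


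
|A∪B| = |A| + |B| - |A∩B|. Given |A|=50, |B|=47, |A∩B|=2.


|A ∪ B| = |A| + |B| - |A ∩ B|
= 50 + 47 - 2
= 95

|A ∪ B| = 95


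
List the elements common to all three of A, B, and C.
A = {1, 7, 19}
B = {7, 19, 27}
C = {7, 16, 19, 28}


A ∩ B = {7, 19}
(A ∩ B) ∩ C = {7, 19}

A ∩ B ∩ C = {7, 19}


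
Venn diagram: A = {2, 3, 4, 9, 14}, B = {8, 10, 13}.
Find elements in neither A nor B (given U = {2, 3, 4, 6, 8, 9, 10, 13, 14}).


A = {2, 3, 4, 9, 14}
B = {8, 10, 13}
Region: in neither A nor B (given U = {2, 3, 4, 6, 8, 9, 10, 13, 14})
Elements: {6}

Elements in neither A nor B (given U = {2, 3, 4, 6, 8, 9, 10, 13, 14}): {6}


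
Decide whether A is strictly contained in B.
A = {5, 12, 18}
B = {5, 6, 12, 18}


A ⊂ B requires: A ⊆ B AND A ≠ B.
A ⊆ B? Yes
A = B? No
A ⊂ B: Yes (A is a proper subset of B)

Yes, A ⊂ B


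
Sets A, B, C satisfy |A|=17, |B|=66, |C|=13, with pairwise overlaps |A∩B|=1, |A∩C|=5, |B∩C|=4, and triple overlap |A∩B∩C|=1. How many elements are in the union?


|A∪B∪C| = |A|+|B|+|C| - |A∩B|-|A∩C|-|B∩C| + |A∩B∩C|
= 17+66+13 - 1-5-4 + 1
= 96 - 10 + 1
= 87

|A ∪ B ∪ C| = 87


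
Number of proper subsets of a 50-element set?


Total subsets = 2^n = 2^50 = 1125899906842624
Proper subsets exclude the set itself: 2^n - 1
= 1125899906842624 - 1
= 1125899906842623

Number of proper subsets = 1125899906842623


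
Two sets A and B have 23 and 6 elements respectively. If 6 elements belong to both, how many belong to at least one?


|A ∪ B| = |A| + |B| - |A ∩ B|
= 23 + 6 - 6
= 23

|A ∪ B| = 23


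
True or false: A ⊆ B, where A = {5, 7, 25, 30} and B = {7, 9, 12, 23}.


A ⊆ B means every element of A is in B.
Elements in A not in B: {5, 25, 30}
So A ⊄ B.

No, A ⊄ B


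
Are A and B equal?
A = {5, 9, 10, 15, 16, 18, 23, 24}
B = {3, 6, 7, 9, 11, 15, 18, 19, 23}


Two sets are equal iff they have exactly the same elements.
A = {5, 9, 10, 15, 16, 18, 23, 24}
B = {3, 6, 7, 9, 11, 15, 18, 19, 23}
Differences: {3, 5, 6, 7, 10, 11, 16, 19, 24}
A ≠ B

No, A ≠ B


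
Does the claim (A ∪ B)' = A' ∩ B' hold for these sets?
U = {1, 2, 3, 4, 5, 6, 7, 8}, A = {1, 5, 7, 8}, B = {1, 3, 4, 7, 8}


LHS: A ∪ B = {1, 3, 4, 5, 7, 8}
(A ∪ B)' = U \ (A ∪ B) = {2, 6}
A' = {2, 3, 4, 6}, B' = {2, 5, 6}
Claimed RHS: A' ∩ B' = {2, 6}
Identity is VALID: LHS = RHS = {2, 6} ✓

Identity is valid. (A ∪ B)' = A' ∩ B' = {2, 6}


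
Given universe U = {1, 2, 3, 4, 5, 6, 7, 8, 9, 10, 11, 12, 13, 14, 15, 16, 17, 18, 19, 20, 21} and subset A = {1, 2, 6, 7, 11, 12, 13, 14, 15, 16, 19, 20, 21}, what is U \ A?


Aᶜ = U \ A = elements in U but not in A
U = {1, 2, 3, 4, 5, 6, 7, 8, 9, 10, 11, 12, 13, 14, 15, 16, 17, 18, 19, 20, 21}
A = {1, 2, 6, 7, 11, 12, 13, 14, 15, 16, 19, 20, 21}
Aᶜ = {3, 4, 5, 8, 9, 10, 17, 18}

Aᶜ = {3, 4, 5, 8, 9, 10, 17, 18}


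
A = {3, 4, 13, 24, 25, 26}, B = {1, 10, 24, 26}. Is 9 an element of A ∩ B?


A = {3, 4, 13, 24, 25, 26}, B = {1, 10, 24, 26}
A ∩ B = elements in both A and B
A ∩ B = {24, 26}
Checking if 9 ∈ A ∩ B
9 is not in A ∩ B → False

9 ∉ A ∩ B


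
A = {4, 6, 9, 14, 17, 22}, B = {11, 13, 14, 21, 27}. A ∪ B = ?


A ∪ B = all elements in A or B (or both)
A = {4, 6, 9, 14, 17, 22}
B = {11, 13, 14, 21, 27}
A ∪ B = {4, 6, 9, 11, 13, 14, 17, 21, 22, 27}

A ∪ B = {4, 6, 9, 11, 13, 14, 17, 21, 22, 27}


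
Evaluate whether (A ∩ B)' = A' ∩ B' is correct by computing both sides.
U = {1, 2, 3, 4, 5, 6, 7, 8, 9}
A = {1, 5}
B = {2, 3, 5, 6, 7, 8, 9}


LHS: A ∩ B = {5}
(A ∩ B)' = U \ (A ∩ B) = {1, 2, 3, 4, 6, 7, 8, 9}
A' = {2, 3, 4, 6, 7, 8, 9}, B' = {1, 4}
Claimed RHS: A' ∩ B' = {4}
Identity is INVALID: LHS = {1, 2, 3, 4, 6, 7, 8, 9} but the RHS claimed here equals {4}. The correct form is (A ∩ B)' = A' ∪ B'.

Identity is invalid: (A ∩ B)' = {1, 2, 3, 4, 6, 7, 8, 9} but A' ∩ B' = {4}. The correct De Morgan law is (A ∩ B)' = A' ∪ B'.


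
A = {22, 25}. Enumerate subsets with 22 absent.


A subset of A that omits 22 is a subset of A \ {22}, so there are 2^(n-1) = 2^1 = 2 of them.
Subsets excluding 22: ∅, {25}

Subsets excluding 22 (2 total): ∅, {25}


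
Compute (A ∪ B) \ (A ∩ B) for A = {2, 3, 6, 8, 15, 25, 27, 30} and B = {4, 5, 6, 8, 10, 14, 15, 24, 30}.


A △ B = (A \ B) ∪ (B \ A) = elements in exactly one of A or B
A \ B = {2, 3, 25, 27}
B \ A = {4, 5, 10, 14, 24}
A △ B = {2, 3, 4, 5, 10, 14, 24, 25, 27}

A △ B = {2, 3, 4, 5, 10, 14, 24, 25, 27}


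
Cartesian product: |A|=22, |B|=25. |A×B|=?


|A × B| = |A| × |B|
= 22 × 25
= 550

|A × B| = 550


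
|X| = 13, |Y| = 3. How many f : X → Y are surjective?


n = |X| = 13, k = |Y| = 3. Surjections via inclusion-exclusion:
S(n,k) = Σ(-1)^i × C(k,i) × (k-i)^n, i=0 to k
i=0: (-1)^0×C(3,0)×3^13 = 1594323
i=1: (-1)^1×C(3,1)×2^13 = -24576
i=2: (-1)^2×C(3,2)×1^13 = 3
i=3: (-1)^3×C(3,3)×0^13 = 0
Total = 1569750

Number of surjections = 1569750


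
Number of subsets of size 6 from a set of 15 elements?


C(n,k) = n! / (k!(n-k)!)
C(15,6) = 15! / (6!9!)
= 5005

C(15,6) = 5005


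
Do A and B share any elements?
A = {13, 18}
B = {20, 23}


Disjoint means A ∩ B = ∅.
A ∩ B = ∅
A ∩ B = ∅, so A and B are disjoint.

No — A and B share no elements (A ∩ B = ∅), so they are disjoint


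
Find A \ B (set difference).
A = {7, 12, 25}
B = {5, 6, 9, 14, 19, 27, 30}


A \ B = elements in A but not in B
A = {7, 12, 25}
B = {5, 6, 9, 14, 19, 27, 30}
Remove from A any elements in B
A \ B = {7, 12, 25}

A \ B = {7, 12, 25}


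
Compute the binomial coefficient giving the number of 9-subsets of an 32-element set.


C(n,k) = n! / (k!(n-k)!)
C(32,9) = 32! / (9!23!)
= 28048800

C(32,9) = 28048800


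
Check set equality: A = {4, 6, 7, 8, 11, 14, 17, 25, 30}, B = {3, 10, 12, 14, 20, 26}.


Two sets are equal iff they have exactly the same elements.
A = {4, 6, 7, 8, 11, 14, 17, 25, 30}
B = {3, 10, 12, 14, 20, 26}
Differences: {3, 4, 6, 7, 8, 10, 11, 12, 17, 20, 25, 26, 30}
A ≠ B

No, A ≠ B


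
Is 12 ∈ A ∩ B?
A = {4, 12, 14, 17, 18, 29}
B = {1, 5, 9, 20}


A = {4, 12, 14, 17, 18, 29}, B = {1, 5, 9, 20}
A ∩ B = elements in both A and B
A ∩ B = ∅
Checking if 12 ∈ A ∩ B
12 is not in A ∩ B → False

12 ∉ A ∩ B


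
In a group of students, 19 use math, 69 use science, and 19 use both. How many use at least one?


|A ∪ B| = |A| + |B| - |A ∩ B|
= 19 + 69 - 19
= 69

|A ∪ B| = 69


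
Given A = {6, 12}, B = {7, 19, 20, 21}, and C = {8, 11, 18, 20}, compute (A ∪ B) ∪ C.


A ∪ B = {6, 7, 12, 19, 20, 21}
(A ∪ B) ∪ C = {6, 7, 8, 11, 12, 18, 19, 20, 21}

A ∪ B ∪ C = {6, 7, 8, 11, 12, 18, 19, 20, 21}


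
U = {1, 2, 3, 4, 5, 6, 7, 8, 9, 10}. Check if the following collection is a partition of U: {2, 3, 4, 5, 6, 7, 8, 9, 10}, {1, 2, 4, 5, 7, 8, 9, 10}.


A partition requires: (1) non-empty parts, (2) pairwise disjoint, (3) union = U
Parts: {2, 3, 4, 5, 6, 7, 8, 9, 10}, {1, 2, 4, 5, 7, 8, 9, 10}
Union of parts: {1, 2, 3, 4, 5, 6, 7, 8, 9, 10}
U = {1, 2, 3, 4, 5, 6, 7, 8, 9, 10}
All non-empty? True
Pairwise disjoint? False
Covers U? True

No, not a valid partition


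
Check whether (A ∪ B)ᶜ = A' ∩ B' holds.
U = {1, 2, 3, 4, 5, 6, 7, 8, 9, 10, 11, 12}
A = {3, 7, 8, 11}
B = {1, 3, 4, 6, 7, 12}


LHS: A ∪ B = {1, 3, 4, 6, 7, 8, 11, 12}
(A ∪ B)' = U \ (A ∪ B) = {2, 5, 9, 10}
A' = {1, 2, 4, 5, 6, 9, 10, 12}, B' = {2, 5, 8, 9, 10, 11}
Claimed RHS: A' ∩ B' = {2, 5, 9, 10}
Identity is VALID: LHS = RHS = {2, 5, 9, 10} ✓

Identity is valid. (A ∪ B)' = A' ∩ B' = {2, 5, 9, 10}


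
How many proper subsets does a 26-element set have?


Total subsets = 2^n = 2^26 = 67108864
Proper subsets exclude the set itself: 2^n - 1
= 67108864 - 1
= 67108863

Number of proper subsets = 67108863


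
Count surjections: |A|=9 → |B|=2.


n = |A| = 9, k = |B| = 2. Surjections via inclusion-exclusion:
S(n,k) = Σ(-1)^i × C(k,i) × (k-i)^n, i=0 to k
i=0: (-1)^0×C(2,0)×2^9 = 512
i=1: (-1)^1×C(2,1)×1^9 = -2
i=2: (-1)^2×C(2,2)×0^9 = 0
Total = 510

Number of surjections = 510


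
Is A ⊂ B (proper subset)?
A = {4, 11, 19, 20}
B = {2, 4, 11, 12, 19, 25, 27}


A ⊂ B requires: A ⊆ B AND A ≠ B.
A ⊆ B? No
A ⊄ B, so A is not a proper subset.

No, A is not a proper subset of B


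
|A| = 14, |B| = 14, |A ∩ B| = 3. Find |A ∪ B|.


|A ∪ B| = |A| + |B| - |A ∩ B|
= 14 + 14 - 3
= 25

|A ∪ B| = 25


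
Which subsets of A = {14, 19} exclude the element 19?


A subset of A that omits 19 is a subset of A \ {19}, so there are 2^(n-1) = 2^1 = 2 of them.
Subsets excluding 19: ∅, {14}

Subsets excluding 19 (2 total): ∅, {14}


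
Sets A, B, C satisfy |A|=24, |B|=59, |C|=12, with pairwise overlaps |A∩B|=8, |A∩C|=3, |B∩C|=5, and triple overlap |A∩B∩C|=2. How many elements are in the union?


|A∪B∪C| = |A|+|B|+|C| - |A∩B|-|A∩C|-|B∩C| + |A∩B∩C|
= 24+59+12 - 8-3-5 + 2
= 95 - 16 + 2
= 81

|A ∪ B ∪ C| = 81


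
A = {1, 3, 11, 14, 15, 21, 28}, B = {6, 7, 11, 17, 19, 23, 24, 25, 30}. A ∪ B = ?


A ∪ B = all elements in A or B (or both)
A = {1, 3, 11, 14, 15, 21, 28}
B = {6, 7, 11, 17, 19, 23, 24, 25, 30}
A ∪ B = {1, 3, 6, 7, 11, 14, 15, 17, 19, 21, 23, 24, 25, 28, 30}

A ∪ B = {1, 3, 6, 7, 11, 14, 15, 17, 19, 21, 23, 24, 25, 28, 30}


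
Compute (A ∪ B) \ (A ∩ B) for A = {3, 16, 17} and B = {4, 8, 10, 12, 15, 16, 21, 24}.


A △ B = (A \ B) ∪ (B \ A) = elements in exactly one of A or B
A \ B = {3, 17}
B \ A = {4, 8, 10, 12, 15, 21, 24}
A △ B = {3, 4, 8, 10, 12, 15, 17, 21, 24}

A △ B = {3, 4, 8, 10, 12, 15, 17, 21, 24}


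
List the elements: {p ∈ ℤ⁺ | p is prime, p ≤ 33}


Checking each candidate:
Condition: primes ≤ 33
Result = {2, 3, 5, 7, 11, 13, 17, 19, 23, 29, 31}

{2, 3, 5, 7, 11, 13, 17, 19, 23, 29, 31}


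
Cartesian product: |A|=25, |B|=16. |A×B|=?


|A × B| = |A| × |B|
= 25 × 16
= 400

|A × B| = 400


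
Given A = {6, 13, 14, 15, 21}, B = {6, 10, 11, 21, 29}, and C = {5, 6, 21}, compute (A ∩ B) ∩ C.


A ∩ B = {6, 21}
(A ∩ B) ∩ C = {6, 21}

A ∩ B ∩ C = {6, 21}


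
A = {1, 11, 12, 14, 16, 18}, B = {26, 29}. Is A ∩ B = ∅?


Disjoint means A ∩ B = ∅.
A ∩ B = ∅
A ∩ B = ∅, so A and B are disjoint.

Yes, A and B are disjoint


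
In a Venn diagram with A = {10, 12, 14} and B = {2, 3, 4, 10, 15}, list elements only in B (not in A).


A = {10, 12, 14}
B = {2, 3, 4, 10, 15}
Region: only in B (not in A)
Elements: {2, 3, 4, 15}

Elements only in B (not in A): {2, 3, 4, 15}


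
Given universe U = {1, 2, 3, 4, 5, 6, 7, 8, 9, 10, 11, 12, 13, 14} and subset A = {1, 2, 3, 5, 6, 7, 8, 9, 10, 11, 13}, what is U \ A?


Aᶜ = U \ A = elements in U but not in A
U = {1, 2, 3, 4, 5, 6, 7, 8, 9, 10, 11, 12, 13, 14}
A = {1, 2, 3, 5, 6, 7, 8, 9, 10, 11, 13}
Aᶜ = {4, 12, 14}

Aᶜ = {4, 12, 14}


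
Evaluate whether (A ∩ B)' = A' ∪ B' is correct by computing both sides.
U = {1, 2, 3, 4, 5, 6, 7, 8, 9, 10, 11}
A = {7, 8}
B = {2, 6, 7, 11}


LHS: A ∩ B = {7}
(A ∩ B)' = U \ (A ∩ B) = {1, 2, 3, 4, 5, 6, 8, 9, 10, 11}
A' = {1, 2, 3, 4, 5, 6, 9, 10, 11}, B' = {1, 3, 4, 5, 8, 9, 10}
Claimed RHS: A' ∪ B' = {1, 2, 3, 4, 5, 6, 8, 9, 10, 11}
Identity is VALID: LHS = RHS = {1, 2, 3, 4, 5, 6, 8, 9, 10, 11} ✓

Identity is valid. (A ∩ B)' = A' ∪ B' = {1, 2, 3, 4, 5, 6, 8, 9, 10, 11}


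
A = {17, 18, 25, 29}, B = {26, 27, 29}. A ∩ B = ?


A ∩ B = elements in both A and B
A = {17, 18, 25, 29}
B = {26, 27, 29}
A ∩ B = {29}

A ∩ B = {29}


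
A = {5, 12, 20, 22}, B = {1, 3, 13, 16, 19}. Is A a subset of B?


A ⊆ B means every element of A is in B.
Elements in A not in B: {5, 12, 20, 22}
So A ⊄ B.

No, A ⊄ B


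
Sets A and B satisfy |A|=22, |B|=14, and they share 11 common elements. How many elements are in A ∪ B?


|A ∪ B| = |A| + |B| - |A ∩ B|
= 22 + 14 - 11
= 25

|A ∪ B| = 25


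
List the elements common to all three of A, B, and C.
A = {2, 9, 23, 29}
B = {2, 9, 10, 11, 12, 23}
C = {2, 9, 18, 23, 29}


A ∩ B = {2, 9, 23}
(A ∩ B) ∩ C = {2, 9, 23}

A ∩ B ∩ C = {2, 9, 23}


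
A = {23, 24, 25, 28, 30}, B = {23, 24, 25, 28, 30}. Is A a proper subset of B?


A ⊂ B requires: A ⊆ B AND A ≠ B.
A ⊆ B? Yes
A = B? Yes
A = B, so A is not a PROPER subset.

No, A is not a proper subset of B


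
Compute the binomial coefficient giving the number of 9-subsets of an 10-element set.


C(n,k) = n! / (k!(n-k)!)
C(10,9) = 10! / (9!1!)
= 10

C(10,9) = 10


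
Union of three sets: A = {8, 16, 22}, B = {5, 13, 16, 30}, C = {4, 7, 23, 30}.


A ∪ B = {5, 8, 13, 16, 22, 30}
(A ∪ B) ∪ C = {4, 5, 7, 8, 13, 16, 22, 23, 30}

A ∪ B ∪ C = {4, 5, 7, 8, 13, 16, 22, 23, 30}


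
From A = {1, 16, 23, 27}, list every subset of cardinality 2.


|A| = 4, so A has C(4,2) = 6 subsets of size 2.
Enumerate by choosing 2 elements from A at a time:
{1, 16}, {1, 23}, {1, 27}, {16, 23}, {16, 27}, {23, 27}

2-element subsets (6 total): {1, 16}, {1, 23}, {1, 27}, {16, 23}, {16, 27}, {23, 27}


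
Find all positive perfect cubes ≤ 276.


Checking each candidate:
Condition: positive perfect cubes ≤ 276
Result = {1, 8, 27, 64, 125, 216}

{1, 8, 27, 64, 125, 216}


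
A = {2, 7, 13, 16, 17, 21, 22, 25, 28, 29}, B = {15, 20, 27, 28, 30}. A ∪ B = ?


A ∪ B = all elements in A or B (or both)
A = {2, 7, 13, 16, 17, 21, 22, 25, 28, 29}
B = {15, 20, 27, 28, 30}
A ∪ B = {2, 7, 13, 15, 16, 17, 20, 21, 22, 25, 27, 28, 29, 30}

A ∪ B = {2, 7, 13, 15, 16, 17, 20, 21, 22, 25, 27, 28, 29, 30}


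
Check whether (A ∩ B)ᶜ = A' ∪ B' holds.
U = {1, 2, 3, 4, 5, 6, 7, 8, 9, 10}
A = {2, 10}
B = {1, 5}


LHS: A ∩ B = ∅
(A ∩ B)' = U \ (A ∩ B) = {1, 2, 3, 4, 5, 6, 7, 8, 9, 10}
A' = {1, 3, 4, 5, 6, 7, 8, 9}, B' = {2, 3, 4, 6, 7, 8, 9, 10}
Claimed RHS: A' ∪ B' = {1, 2, 3, 4, 5, 6, 7, 8, 9, 10}
Identity is VALID: LHS = RHS = {1, 2, 3, 4, 5, 6, 7, 8, 9, 10} ✓

Identity is valid. (A ∩ B)' = A' ∪ B' = {1, 2, 3, 4, 5, 6, 7, 8, 9, 10}


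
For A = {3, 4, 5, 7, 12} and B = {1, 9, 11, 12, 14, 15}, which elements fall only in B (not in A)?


A = {3, 4, 5, 7, 12}
B = {1, 9, 11, 12, 14, 15}
Region: only in B (not in A)
Elements: {1, 9, 11, 14, 15}

Elements only in B (not in A): {1, 9, 11, 14, 15}


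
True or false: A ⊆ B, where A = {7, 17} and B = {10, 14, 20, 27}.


A ⊆ B means every element of A is in B.
Elements in A not in B: {7, 17}
So A ⊄ B.

No, A ⊄ B


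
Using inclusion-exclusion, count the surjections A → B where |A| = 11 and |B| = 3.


n = |A| = 11, k = |B| = 3. Surjections via inclusion-exclusion:
S(n,k) = Σ(-1)^i × C(k,i) × (k-i)^n, i=0 to k
i=0: (-1)^0×C(3,0)×3^11 = 177147
i=1: (-1)^1×C(3,1)×2^11 = -6144
i=2: (-1)^2×C(3,2)×1^11 = 3
i=3: (-1)^3×C(3,3)×0^11 = 0
Total = 171006

Number of surjections = 171006


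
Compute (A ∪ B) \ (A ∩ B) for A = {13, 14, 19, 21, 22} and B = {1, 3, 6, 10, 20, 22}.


A △ B = (A \ B) ∪ (B \ A) = elements in exactly one of A or B
A \ B = {13, 14, 19, 21}
B \ A = {1, 3, 6, 10, 20}
A △ B = {1, 3, 6, 10, 13, 14, 19, 20, 21}

A △ B = {1, 3, 6, 10, 13, 14, 19, 20, 21}


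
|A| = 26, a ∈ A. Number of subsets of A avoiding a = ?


Subsets of A avoiding a are subsets of A \ {a}, which has 25 elements.
Count = 2^(n-1) = 2^25
= 33554432

Number of subsets avoiding a = 33554432


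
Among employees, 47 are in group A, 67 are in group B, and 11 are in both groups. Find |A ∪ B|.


|A ∪ B| = |A| + |B| - |A ∩ B|
= 47 + 67 - 11
= 103

|A ∪ B| = 103


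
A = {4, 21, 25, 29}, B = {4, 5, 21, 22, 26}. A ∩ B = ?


A ∩ B = elements in both A and B
A = {4, 21, 25, 29}
B = {4, 5, 21, 22, 26}
A ∩ B = {4, 21}

A ∩ B = {4, 21}


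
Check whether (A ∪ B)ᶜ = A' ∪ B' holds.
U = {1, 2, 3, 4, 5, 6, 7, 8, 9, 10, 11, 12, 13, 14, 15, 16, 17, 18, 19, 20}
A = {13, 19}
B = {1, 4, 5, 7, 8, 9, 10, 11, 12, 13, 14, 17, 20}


LHS: A ∪ B = {1, 4, 5, 7, 8, 9, 10, 11, 12, 13, 14, 17, 19, 20}
(A ∪ B)' = U \ (A ∪ B) = {2, 3, 6, 15, 16, 18}
A' = {1, 2, 3, 4, 5, 6, 7, 8, 9, 10, 11, 12, 14, 15, 16, 17, 18, 20}, B' = {2, 3, 6, 15, 16, 18, 19}
Claimed RHS: A' ∪ B' = {1, 2, 3, 4, 5, 6, 7, 8, 9, 10, 11, 12, 14, 15, 16, 17, 18, 19, 20}
Identity is INVALID: LHS = {2, 3, 6, 15, 16, 18} but the RHS claimed here equals {1, 2, 3, 4, 5, 6, 7, 8, 9, 10, 11, 12, 14, 15, 16, 17, 18, 19, 20}. The correct form is (A ∪ B)' = A' ∩ B'.

Identity is invalid: (A ∪ B)' = {2, 3, 6, 15, 16, 18} but A' ∪ B' = {1, 2, 3, 4, 5, 6, 7, 8, 9, 10, 11, 12, 14, 15, 16, 17, 18, 19, 20}. The correct De Morgan law is (A ∪ B)' = A' ∩ B'.


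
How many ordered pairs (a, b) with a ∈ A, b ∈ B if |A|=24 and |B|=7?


|A × B| = |A| × |B|
= 24 × 7
= 168

|A × B| = 168


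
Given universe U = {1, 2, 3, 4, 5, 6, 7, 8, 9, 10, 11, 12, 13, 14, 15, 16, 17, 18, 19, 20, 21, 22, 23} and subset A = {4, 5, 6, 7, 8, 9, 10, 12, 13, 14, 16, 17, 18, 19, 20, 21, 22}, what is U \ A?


Aᶜ = U \ A = elements in U but not in A
U = {1, 2, 3, 4, 5, 6, 7, 8, 9, 10, 11, 12, 13, 14, 15, 16, 17, 18, 19, 20, 21, 22, 23}
A = {4, 5, 6, 7, 8, 9, 10, 12, 13, 14, 16, 17, 18, 19, 20, 21, 22}
Aᶜ = {1, 2, 3, 11, 15, 23}

Aᶜ = {1, 2, 3, 11, 15, 23}


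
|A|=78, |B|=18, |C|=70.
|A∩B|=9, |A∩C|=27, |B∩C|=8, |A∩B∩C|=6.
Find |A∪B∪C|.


|A∪B∪C| = |A|+|B|+|C| - |A∩B|-|A∩C|-|B∩C| + |A∩B∩C|
= 78+18+70 - 9-27-8 + 6
= 166 - 44 + 6
= 128

|A ∪ B ∪ C| = 128


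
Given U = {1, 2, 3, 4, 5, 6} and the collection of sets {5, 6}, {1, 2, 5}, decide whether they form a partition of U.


A partition requires: (1) non-empty parts, (2) pairwise disjoint, (3) union = U
Parts: {5, 6}, {1, 2, 5}
Union of parts: {1, 2, 5, 6}
U = {1, 2, 3, 4, 5, 6}
All non-empty? True
Pairwise disjoint? False
Covers U? False

No, not a valid partition


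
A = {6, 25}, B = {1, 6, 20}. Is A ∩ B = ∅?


Disjoint means A ∩ B = ∅.
A ∩ B = {6}
A ∩ B ≠ ∅, so A and B are NOT disjoint.

No, A and B are not disjoint (A ∩ B = {6})


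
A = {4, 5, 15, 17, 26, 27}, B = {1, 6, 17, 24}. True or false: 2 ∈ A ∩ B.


A = {4, 5, 15, 17, 26, 27}, B = {1, 6, 17, 24}
A ∩ B = elements in both A and B
A ∩ B = {17}
Checking if 2 ∈ A ∩ B
2 is not in A ∩ B → False

2 ∉ A ∩ B


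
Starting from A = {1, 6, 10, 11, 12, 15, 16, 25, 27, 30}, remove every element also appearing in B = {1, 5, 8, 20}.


A \ B = elements in A but not in B
A = {1, 6, 10, 11, 12, 15, 16, 25, 27, 30}
B = {1, 5, 8, 20}
Remove from A any elements in B
A \ B = {6, 10, 11, 12, 15, 16, 25, 27, 30}

A \ B = {6, 10, 11, 12, 15, 16, 25, 27, 30}


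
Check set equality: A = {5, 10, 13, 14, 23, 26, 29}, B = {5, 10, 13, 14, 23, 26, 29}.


Two sets are equal iff they have exactly the same elements.
A = {5, 10, 13, 14, 23, 26, 29}
B = {5, 10, 13, 14, 23, 26, 29}
Same elements → A = B

Yes, A = B


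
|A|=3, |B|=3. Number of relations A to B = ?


A relation from A to B is any subset of A × B.
|A × B| = 3 × 3 = 9
# relations = 2^|A × B| = 2^9 = 512

Number of relations = 512


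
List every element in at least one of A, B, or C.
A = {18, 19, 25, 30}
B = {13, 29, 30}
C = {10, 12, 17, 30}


A ∪ B = {13, 18, 19, 25, 29, 30}
(A ∪ B) ∪ C = {10, 12, 13, 17, 18, 19, 25, 29, 30}

A ∪ B ∪ C = {10, 12, 13, 17, 18, 19, 25, 29, 30}


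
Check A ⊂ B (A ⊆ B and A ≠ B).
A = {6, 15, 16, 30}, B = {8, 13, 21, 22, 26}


A ⊂ B requires: A ⊆ B AND A ≠ B.
A ⊆ B? No
A ⊄ B, so A is not a proper subset.

No, A is not a proper subset of B


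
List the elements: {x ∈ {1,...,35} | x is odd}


Checking each candidate:
Condition: odd numbers in {1,...,35}
Result = {1, 3, 5, 7, 9, 11, 13, 15, 17, 19, 21, 23, 25, 27, 29, 31, 33, 35}

{1, 3, 5, 7, 9, 11, 13, 15, 17, 19, 21, 23, 25, 27, 29, 31, 33, 35}


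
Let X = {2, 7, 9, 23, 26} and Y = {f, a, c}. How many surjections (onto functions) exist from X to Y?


n = |X| = 5, k = |Y| = 3. Surjections via inclusion-exclusion:
S(n,k) = Σ(-1)^i × C(k,i) × (k-i)^n, i=0 to k
i=0: (-1)^0×C(3,0)×3^5 = 243
i=1: (-1)^1×C(3,1)×2^5 = -96
i=2: (-1)^2×C(3,2)×1^5 = 3
i=3: (-1)^3×C(3,3)×0^5 = 0
Total = 150

Number of surjections = 150


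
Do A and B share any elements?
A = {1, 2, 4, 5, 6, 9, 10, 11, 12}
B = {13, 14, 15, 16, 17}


Disjoint means A ∩ B = ∅.
A ∩ B = ∅
A ∩ B = ∅, so A and B are disjoint.

No — A and B share no elements (A ∩ B = ∅), so they are disjoint


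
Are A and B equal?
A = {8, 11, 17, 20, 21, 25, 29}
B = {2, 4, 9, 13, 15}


Two sets are equal iff they have exactly the same elements.
A = {8, 11, 17, 20, 21, 25, 29}
B = {2, 4, 9, 13, 15}
Differences: {2, 4, 8, 9, 11, 13, 15, 17, 20, 21, 25, 29}
A ≠ B

No, A ≠ B


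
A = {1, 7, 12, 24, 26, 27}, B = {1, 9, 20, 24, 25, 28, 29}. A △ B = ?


A △ B = (A \ B) ∪ (B \ A) = elements in exactly one of A or B
A \ B = {7, 12, 26, 27}
B \ A = {9, 20, 25, 28, 29}
A △ B = {7, 9, 12, 20, 25, 26, 27, 28, 29}

A △ B = {7, 9, 12, 20, 25, 26, 27, 28, 29}


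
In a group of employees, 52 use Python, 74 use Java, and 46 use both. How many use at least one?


|A ∪ B| = |A| + |B| - |A ∩ B|
= 52 + 74 - 46
= 80

|A ∪ B| = 80


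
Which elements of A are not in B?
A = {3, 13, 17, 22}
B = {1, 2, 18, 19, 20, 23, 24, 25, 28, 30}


A \ B = elements in A but not in B
A = {3, 13, 17, 22}
B = {1, 2, 18, 19, 20, 23, 24, 25, 28, 30}
Remove from A any elements in B
A \ B = {3, 13, 17, 22}

A \ B = {3, 13, 17, 22}


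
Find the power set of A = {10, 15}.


|A| = 2, so |P(A)| = 2^2 = 4
Enumerate subsets by cardinality (0 to 2):
∅, {10}, {15}, {10, 15}

P(A) has 4 subsets: ∅, {10}, {15}, {10, 15}


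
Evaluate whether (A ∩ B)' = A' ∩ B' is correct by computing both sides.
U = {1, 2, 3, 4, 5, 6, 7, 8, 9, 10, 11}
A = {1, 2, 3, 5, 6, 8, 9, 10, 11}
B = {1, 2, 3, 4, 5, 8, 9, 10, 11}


LHS: A ∩ B = {1, 2, 3, 5, 8, 9, 10, 11}
(A ∩ B)' = U \ (A ∩ B) = {4, 6, 7}
A' = {4, 7}, B' = {6, 7}
Claimed RHS: A' ∩ B' = {7}
Identity is INVALID: LHS = {4, 6, 7} but the RHS claimed here equals {7}. The correct form is (A ∩ B)' = A' ∪ B'.

Identity is invalid: (A ∩ B)' = {4, 6, 7} but A' ∩ B' = {7}. The correct De Morgan law is (A ∩ B)' = A' ∪ B'.


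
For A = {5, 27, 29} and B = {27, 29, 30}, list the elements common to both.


A ∩ B = elements in both A and B
A = {5, 27, 29}
B = {27, 29, 30}
A ∩ B = {27, 29}

A ∩ B = {27, 29}


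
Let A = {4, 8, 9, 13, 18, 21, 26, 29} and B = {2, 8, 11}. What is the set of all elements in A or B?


A ∪ B = all elements in A or B (or both)
A = {4, 8, 9, 13, 18, 21, 26, 29}
B = {2, 8, 11}
A ∪ B = {2, 4, 8, 9, 11, 13, 18, 21, 26, 29}

A ∪ B = {2, 4, 8, 9, 11, 13, 18, 21, 26, 29}


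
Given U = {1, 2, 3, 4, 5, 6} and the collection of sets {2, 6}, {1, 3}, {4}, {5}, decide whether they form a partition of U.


A partition requires: (1) non-empty parts, (2) pairwise disjoint, (3) union = U
Parts: {2, 6}, {1, 3}, {4}, {5}
Union of parts: {1, 2, 3, 4, 5, 6}
U = {1, 2, 3, 4, 5, 6}
All non-empty? True
Pairwise disjoint? True
Covers U? True

Yes, valid partition


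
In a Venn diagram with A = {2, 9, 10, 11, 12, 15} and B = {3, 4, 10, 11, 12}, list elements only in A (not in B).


A = {2, 9, 10, 11, 12, 15}
B = {3, 4, 10, 11, 12}
Region: only in A (not in B)
Elements: {2, 9, 15}

Elements only in A (not in B): {2, 9, 15}


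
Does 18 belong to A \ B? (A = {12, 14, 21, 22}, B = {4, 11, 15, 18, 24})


A = {12, 14, 21, 22}, B = {4, 11, 15, 18, 24}
A \ B = elements in A but not in B
A \ B = {12, 14, 21, 22}
Checking if 18 ∈ A \ B
18 is not in A \ B → False

18 ∉ A \ B


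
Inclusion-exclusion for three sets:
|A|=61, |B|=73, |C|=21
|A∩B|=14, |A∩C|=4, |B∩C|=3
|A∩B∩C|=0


|A∪B∪C| = |A|+|B|+|C| - |A∩B|-|A∩C|-|B∩C| + |A∩B∩C|
= 61+73+21 - 14-4-3 + 0
= 155 - 21 + 0
= 134

|A ∪ B ∪ C| = 134


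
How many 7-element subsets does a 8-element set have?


C(n,k) = n! / (k!(n-k)!)
C(8,7) = 8! / (7!1!)
= 8

C(8,7) = 8


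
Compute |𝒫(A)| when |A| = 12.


Number of subsets = 2^n
= 2^12
= 4096

|P(A)| = 4096


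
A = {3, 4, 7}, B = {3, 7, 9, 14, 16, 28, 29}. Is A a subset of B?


A ⊆ B means every element of A is in B.
Elements in A not in B: {4}
So A ⊄ B.

No, A ⊄ B


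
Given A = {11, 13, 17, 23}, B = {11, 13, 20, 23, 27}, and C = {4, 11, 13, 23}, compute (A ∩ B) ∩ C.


A ∩ B = {11, 13, 23}
(A ∩ B) ∩ C = {11, 13, 23}

A ∩ B ∩ C = {11, 13, 23}


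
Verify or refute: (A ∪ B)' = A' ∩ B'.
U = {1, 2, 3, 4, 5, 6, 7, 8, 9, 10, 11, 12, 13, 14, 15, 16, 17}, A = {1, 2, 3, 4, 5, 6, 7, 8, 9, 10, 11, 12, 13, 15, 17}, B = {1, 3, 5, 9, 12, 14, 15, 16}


LHS: A ∪ B = {1, 2, 3, 4, 5, 6, 7, 8, 9, 10, 11, 12, 13, 14, 15, 16, 17}
(A ∪ B)' = U \ (A ∪ B) = ∅
A' = {14, 16}, B' = {2, 4, 6, 7, 8, 10, 11, 13, 17}
Claimed RHS: A' ∩ B' = ∅
Identity is VALID: LHS = RHS = ∅ ✓

Identity is valid. (A ∪ B)' = A' ∩ B' = ∅
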